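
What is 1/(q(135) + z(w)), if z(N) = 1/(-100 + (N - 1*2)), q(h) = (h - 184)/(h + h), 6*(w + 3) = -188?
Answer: -110430/20851 ≈ -5.2962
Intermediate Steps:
w = -103/3 (w = -3 + (⅙)*(-188) = -3 - 94/3 = -103/3 ≈ -34.333)
q(h) = (-184 + h)/(2*h) (q(h) = (-184 + h)/((2*h)) = (-184 + h)*(1/(2*h)) = (-184 + h)/(2*h))
z(N) = 1/(-102 + N) (z(N) = 1/(-100 + (N - 2)) = 1/(-100 + (-2 + N)) = 1/(-102 + N))
1/(q(135) + z(w)) = 1/((½)*(-184 + 135)/135 + 1/(-102 - 103/3)) = 1/((½)*(1/135)*(-49) + 1/(-409/3)) = 1/(-49/270 - 3/409) = 1/(-20851/110430) = -110430/20851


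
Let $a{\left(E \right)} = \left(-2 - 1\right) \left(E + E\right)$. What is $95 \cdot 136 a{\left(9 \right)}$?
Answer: $-697680$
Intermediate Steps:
$a{\left(E \right)} = - 6 E$ ($a{\left(E \right)} = - 3 \cdot 2 E = - 6 E$)
$95 \cdot 136 a{\left(9 \right)} = 95 \cdot 136 \left(\left(-6\right) 9\right) = 12920 \left(-54\right) = -697680$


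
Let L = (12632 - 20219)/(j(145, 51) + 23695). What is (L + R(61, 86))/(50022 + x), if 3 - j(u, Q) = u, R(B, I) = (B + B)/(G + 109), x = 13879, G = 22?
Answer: 208841/21906988127 ≈ 9.5331e-6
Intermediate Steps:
R(B, I) = 2*B/131 (R(B, I) = (B + B)/(22 + 109) = (2*B)/131 = (2*B)*(1/131) = 2*B/131)
j(u, Q) = 3 - u
L = -843/2617 (L = (12632 - 20219)/((3 - 1*145) + 23695) = -7587/((3 - 145) + 23695) = -7587/(-142 + 23695) = -7587/23553 = -7587*1/23553 = -843/2617 ≈ -0.32212)
(L + R(61, 86))/(50022 + x) = (-843/2617 + (2/131)*61)/(50022 + 13879) = (-843/2617 + 122/131)/63901 = (208841/342827)*(1/63901) = 208841/21906988127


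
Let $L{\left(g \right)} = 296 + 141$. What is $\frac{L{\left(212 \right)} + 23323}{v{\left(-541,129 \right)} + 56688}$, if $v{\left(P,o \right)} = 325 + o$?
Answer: $\frac{11880}{28571} \approx 0.41581$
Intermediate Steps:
$L{\left(g \right)} = 437$
$\frac{L{\left(212 \right)} + 23323}{v{\left(-541,129 \right)} + 56688} = \frac{437 + 23323}{\left(325 + 129\right) + 56688} = \frac{23760}{454 + 56688} = \frac{23760}{57142} = 23760 \cdot \frac{1}{57142} = \frac{11880}{28571}$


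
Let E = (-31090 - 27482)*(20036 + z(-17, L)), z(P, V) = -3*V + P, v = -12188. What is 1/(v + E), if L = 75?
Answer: -1/1159386356 ≈ -8.6253e-10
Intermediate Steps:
z(P, V) = P - 3*V
E = -1159374168 (E = (-31090 - 27482)*(20036 + (-17 - 3*75)) = -58572*(20036 + (-17 - 225)) = -58572*(20036 - 242) = -58572*19794 = -1159374168)
1/(v + E) = 1/(-12188 - 1159374168) = 1/(-1159386356) = -1/1159386356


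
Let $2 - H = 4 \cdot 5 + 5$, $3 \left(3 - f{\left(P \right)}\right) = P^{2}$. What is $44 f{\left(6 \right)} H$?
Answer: $9108$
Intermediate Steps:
$f{\left(P \right)} = 3 - \frac{P^{2}}{3}$
$H = -23$ ($H = 2 - \left(4 \cdot 5 + 5\right) = 2 - \left(20 + 5\right) = 2 - 25 = -23$)
$44 f{\left(6 \right)} H = 44 \left(3 - \frac{6^{2}}{3}\right) \left(-23\right) = 44 \left(3 - 12\right) \left(-23\right) = 44 \left(-9\right) \left(-23\right) = \left(-396\right) \left(-23\right) = 9108$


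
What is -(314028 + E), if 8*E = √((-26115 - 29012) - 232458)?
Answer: -314028 - I*√287585/8 ≈ -3.1403e+5 - 67.034*I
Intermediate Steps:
E = I*√287585/8 (E = √((-26115 - 29012) - 232458)/8 = √(-55127 - 232458)/8 = √(-287585)/8 = (I*√287585)/8 = I*√287585/8 ≈ 67.034*I)
-(314028 + E) = -(314028 + I*√287585/8) = -314028 - I*√287585/8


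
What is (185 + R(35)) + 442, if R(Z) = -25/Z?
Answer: 4384/7 ≈ 626.29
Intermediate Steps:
(185 + R(35)) + 442 = (185 - 25/35) + 442 = (185 - 25*1/35) + 442 = (185 - 5/7) + 442 = 1290/7 + 442 = 4384/7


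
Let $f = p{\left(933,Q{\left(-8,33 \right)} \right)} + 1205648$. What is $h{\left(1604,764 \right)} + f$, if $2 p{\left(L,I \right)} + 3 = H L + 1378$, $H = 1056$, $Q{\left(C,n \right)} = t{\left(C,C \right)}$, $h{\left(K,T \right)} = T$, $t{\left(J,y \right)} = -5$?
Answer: $\frac{3399447}{2} \approx 1.6997 \cdot 10^{6}$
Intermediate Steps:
$Q{\left(C,n \right)} = -5$
$p{\left(L,I \right)} = \frac{1375}{2} + 528 L$ ($p{\left(L,I \right)} = - \frac{3}{2} + \frac{1056 L + 1378}{2} = - \frac{3}{2} + \frac{1378 + 1056 L}{2} = - \frac{3}{2} + \left(689 + 528 L\right) = \frac{1375}{2} + 528 L$)
$f = \frac{3397919}{2}$ ($f = \left(\frac{1375}{2} + 528 \cdot 933\right) + 1205648 = \left(\frac{1375}{2} + 492624\right) + 1205648 = \frac{986623}{2} + 1205648 = \frac{3397919}{2} \approx 1.699 \cdot 10^{6}$)
$h{\left(1604,764 \right)} + f = 764 + \frac{3397919}{2} = \frac{3399447}{2}$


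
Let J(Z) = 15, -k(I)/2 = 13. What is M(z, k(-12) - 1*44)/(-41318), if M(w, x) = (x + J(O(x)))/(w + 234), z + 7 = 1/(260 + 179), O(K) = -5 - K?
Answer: 24145/4117503972 ≈ 5.8640e-6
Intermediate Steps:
k(I) = -26 (k(I) = -2*13 = -26)
z = -3072/439 (z = -7 + 1/(260 + 179) = -7 + 1/439 = -3072/439 ≈ -6.9977)
M(w, x) = (15 + x)/(234 + w) (M(w, x) = (x + 15)/(w + 234) = (15 + x)/(234 + w))
M(z, k(-12) - 1*44)/(-41318) = ((15 + (-26 - 1*44))/(234 - 3072/439))/(-41318) = ((15 + (-26 - 44))/(99654/439))*(-1/41318) = (439*(15 - 70)/99654)*(-1/41318) = ((439/99654)*(-55))*(-1/41318) = -24145/99654*(-1/41318) = 24145/4117503972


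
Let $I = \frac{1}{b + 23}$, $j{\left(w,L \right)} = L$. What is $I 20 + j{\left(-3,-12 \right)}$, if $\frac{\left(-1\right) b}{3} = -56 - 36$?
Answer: $- \frac{3568}{299} \approx -11.933$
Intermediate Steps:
$b = 276$ ($b = - 3 \left(-56 - 36\right) = \left(-3\right) \left(-92\right) = 276$)
$I = \frac{1}{299}$ ($I = \frac{1}{276 + 23} = \frac{1}{299} \approx 0.0033445$)
$I 20 + j{\left(-3,-12 \right)} = \frac{1}{299} \cdot 20 - 12 = \frac{20}{299} - 12 = - \frac{3568}{299}$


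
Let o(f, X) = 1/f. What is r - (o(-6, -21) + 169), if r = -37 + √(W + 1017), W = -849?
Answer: -1235/6 + 2*√42 ≈ -192.87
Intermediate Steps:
r = -37 + 2*√42 (r = -37 + √(-849 + 1017) = -37 + √168 = -37 + 2*√42 ≈ -24.039)
r - (o(-6, -21) + 169) = (-37 + 2*√42) - (1/(-6) + 169) = (-37 + 2*√42) - (-⅙ + 169) = (-37 + 2*√42) - 1*1013/6 = (-37 + 2*√42) - 1013/6 = -1235/6 + 2*√42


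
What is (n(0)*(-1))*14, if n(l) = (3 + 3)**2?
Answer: -504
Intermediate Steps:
n(l) = 36 (n(l) = 6**2 = 36)
(n(0)*(-1))*14 = (36*(-1))*14 = -36*14 = -504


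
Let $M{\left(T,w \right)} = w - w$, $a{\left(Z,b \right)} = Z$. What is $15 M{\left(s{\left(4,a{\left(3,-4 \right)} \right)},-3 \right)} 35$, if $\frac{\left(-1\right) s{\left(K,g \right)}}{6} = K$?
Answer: $0$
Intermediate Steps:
$s{\left(K,g \right)} = - 6 K$
$M{\left(T,w \right)} = 0$
$15 M{\left(s{\left(4,a{\left(3,-4 \right)} \right)},-3 \right)} 35 = 15 \cdot 0 \cdot 35 = 0 \cdot 35 = 0$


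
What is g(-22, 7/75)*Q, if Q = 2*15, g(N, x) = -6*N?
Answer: 3960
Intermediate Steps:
Q = 30
g(-22, 7/75)*Q = -6*(-22)*30 = 132*30 = 3960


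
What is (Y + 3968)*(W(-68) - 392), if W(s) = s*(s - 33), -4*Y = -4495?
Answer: 32974173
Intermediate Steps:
Y = 4495/4 (Y = -1/4*(-4495) = 4495/4 ≈ 1123.8)
W(s) = s*(-33 + s)
(Y + 3968)*(W(-68) - 392) = (4495/4 + 3968)*(-68*(-33 - 68) - 392) = 20367*(-68*(-101) - 392)/4 = 20367*(6868 - 392)/4 = (20367/4)*6476 = 32974173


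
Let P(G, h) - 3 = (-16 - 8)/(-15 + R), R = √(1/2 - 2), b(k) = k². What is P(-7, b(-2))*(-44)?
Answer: -30492/151 - 352*I*√6/151 ≈ -201.93 - 5.7101*I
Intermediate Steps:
R = I*√6/2 (R = √(½ - 2) = √(-3/2) = I*√6/2 ≈ 1.2247*I)
P(G, h) = 3 - 24/(-15 + I*√6/2) (P(G, h) = 3 + (-16 - 8)/(-15 + I*√6/2) = 3 - 24/(-15 + I*√6/2))
P(-7, b(-2))*(-44) = (693/151 + 8*I*√6/151)*(-44) = -30492/151 - 352*I*√6/151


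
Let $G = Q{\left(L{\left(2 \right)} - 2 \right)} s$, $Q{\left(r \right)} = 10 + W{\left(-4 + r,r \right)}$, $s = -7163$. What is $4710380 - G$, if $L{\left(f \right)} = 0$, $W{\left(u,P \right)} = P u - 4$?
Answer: $4839314$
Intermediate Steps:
$W{\left(u,P \right)} = -4 + P u$
$Q{\left(r \right)} = 6 + r \left(-4 + r\right)$ ($Q{\left(r \right)} = 10 + \left(-4 + r \left(-4 + r\right)\right) = 6 + r \left(-4 + r\right)$)
$G = -128934$ ($G = \left(6 + \left(0 - 2\right) \left(-4 + \left(0 - 2\right)\right)\right) \left(-7163\right) = \left(6 - 2 \left(-4 - 2\right)\right) \left(-7163\right) = \left(6 - -12\right) \left(-7163\right) = \left(6 + 12\right) \left(-7163\right) = 18 \left(-7163\right) = -128934$)
$4710380 - G = 4710380 - -128934 = 4710380 + 128934 = 4839314$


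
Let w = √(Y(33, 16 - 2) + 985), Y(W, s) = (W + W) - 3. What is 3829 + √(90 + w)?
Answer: 3829 + √(90 + 2*√262) ≈ 3840.1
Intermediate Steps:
Y(W, s) = -3 + 2*W (Y(W, s) = 2*W - 3 = -3 + 2*W)
w = 2*√262 (w = √((-3 + 2*33) + 985) = √((-3 + 66) + 985) = √(63 + 985) = √1048 = 2*√262 ≈ 32.373)
3829 + √(90 + w) = 3829 + √(90 + 2*√262)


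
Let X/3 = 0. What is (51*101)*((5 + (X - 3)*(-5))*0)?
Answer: 0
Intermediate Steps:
X = 0 (X = 3*0 = 0)
(51*101)*((5 + (X - 3)*(-5))*0) = (51*101)*((5 + (0 - 3)*(-5))*0) = 5151*((5 - 3*(-5))*0) = 5151*((5 + 15)*0) = 5151*(20*0) = 5151*0 = 0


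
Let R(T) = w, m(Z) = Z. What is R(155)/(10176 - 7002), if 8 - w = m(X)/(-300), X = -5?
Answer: 479/190440 ≈ 0.0025152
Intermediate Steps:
w = 479/60 (w = 8 - (-5)/(-300) = 8 - (-5)*(-1)/300 = 8 - 1*1/60 = 8 - 1/60 = 479/60 ≈ 7.9833)
R(T) = 479/60
R(155)/(10176 - 7002) = 479/(60*(10176 - 7002)) = (479/60)/3174 = (479/60)*(1/3174) = 479/190440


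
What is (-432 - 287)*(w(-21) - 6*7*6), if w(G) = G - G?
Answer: 181188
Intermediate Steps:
w(G) = 0
(-432 - 287)*(w(-21) - 6*7*6) = (-432 - 287)*(0 - 6*7*6) = -719*(0 - 42*6) = -719*(0 - 252) = -719*(-252) = 181188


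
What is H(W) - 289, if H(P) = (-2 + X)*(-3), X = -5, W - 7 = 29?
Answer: -268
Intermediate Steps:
W = 36 (W = 7 + 29 = 36)
H(P) = 21 (H(P) = (-2 - 5)*(-3) = -7*(-3) = 21)
H(W) - 289 = 21 - 289 = -268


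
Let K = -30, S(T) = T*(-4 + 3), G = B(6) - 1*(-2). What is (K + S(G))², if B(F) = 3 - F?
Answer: 841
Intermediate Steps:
G = -1 (G = (3 - 1*6) - 1*(-2) = (3 - 6) + 2 = -3 + 2 = -1)
S(T) = -T (S(T) = T*(-1) = -T)
(K + S(G))² = (-30 - 1*(-1))² = (-30 + 1)² = (-29)² = 841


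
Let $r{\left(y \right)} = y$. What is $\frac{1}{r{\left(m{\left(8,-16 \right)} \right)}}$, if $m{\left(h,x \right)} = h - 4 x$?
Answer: $\frac{1}{72} \approx 0.013889$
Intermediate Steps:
$\frac{1}{r{\left(m{\left(8,-16 \right)} \right)}} = \frac{1}{8 - -64} = \frac{1}{8 + 64} = \frac{1}{72}$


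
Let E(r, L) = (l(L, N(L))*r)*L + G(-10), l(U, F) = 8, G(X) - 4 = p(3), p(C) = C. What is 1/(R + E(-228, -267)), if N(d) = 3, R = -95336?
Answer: 1/391679 ≈ 2.5531e-6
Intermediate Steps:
G(X) = 7 (G(X) = 4 + 3 = 7)
E(r, L) = 7 + 8*L*r (E(r, L) = (8*r)*L + 7 = 8*L*r + 7 = 7 + 8*L*r)
1/(R + E(-228, -267)) = 1/(-95336 + (7 + 8*(-267)*(-228))) = 1/(-95336 + (7 + 487008)) = 1/(-95336 + 487015) = 1/391679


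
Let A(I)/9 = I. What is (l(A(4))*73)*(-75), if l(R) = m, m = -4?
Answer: 21900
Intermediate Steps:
A(I) = 9*I
l(R) = -4
(l(A(4))*73)*(-75) = -4*73*(-75) = -292*(-75) = 21900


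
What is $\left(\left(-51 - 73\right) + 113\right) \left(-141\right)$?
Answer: $1551$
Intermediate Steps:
$\left(\left(-51 - 73\right) + 113\right) \left(-141\right) = \left(-124 + 113\right) \left(-141\right) = \left(-11\right) \left(-141\right) = 1551$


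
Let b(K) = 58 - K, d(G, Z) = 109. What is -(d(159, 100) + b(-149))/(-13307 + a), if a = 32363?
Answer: -79/4764 ≈ -0.016583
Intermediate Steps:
-(d(159, 100) + b(-149))/(-13307 + a) = -(109 + (58 - 1*(-149)))/(-13307 + 32363) = -(109 + (58 + 149))/19056 = -(109 + 207)/19056 = -316/19056 = -1*79/4764 = -79/4764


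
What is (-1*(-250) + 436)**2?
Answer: 470596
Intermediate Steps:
(-1*(-250) + 436)**2 = (250 + 436)**2 = 686**2 = 470596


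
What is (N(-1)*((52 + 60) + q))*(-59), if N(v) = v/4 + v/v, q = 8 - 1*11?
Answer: -19293/4 ≈ -4823.3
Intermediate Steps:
q = -3 (q = 8 - 11 = -3)
N(v) = 1 + v/4 (N(v) = v*(¼) + 1 = v/4 + 1 = 1 + v/4)
(N(-1)*((52 + 60) + q))*(-59) = ((1 + (¼)*(-1))*((52 + 60) - 3))*(-59) = ((1 - ¼)*(112 - 3))*(-59) = ((¾)*109)*(-59) = (327/4)*(-59) = -19293/4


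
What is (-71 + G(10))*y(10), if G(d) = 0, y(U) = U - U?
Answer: 0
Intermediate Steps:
y(U) = 0
(-71 + G(10))*y(10) = (-71 + 0)*0 = -71*0 = 0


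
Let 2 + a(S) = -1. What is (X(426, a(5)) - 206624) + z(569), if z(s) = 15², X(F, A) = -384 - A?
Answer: -206780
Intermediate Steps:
a(S) = -3 (a(S) = -2 - 1 = -3)
z(s) = 225
(X(426, a(5)) - 206624) + z(569) = ((-384 - 1*(-3)) - 206624) + 225 = ((-384 + 3) - 206624) + 225 = (-381 - 206624) + 225 = -207005 + 225 = -206780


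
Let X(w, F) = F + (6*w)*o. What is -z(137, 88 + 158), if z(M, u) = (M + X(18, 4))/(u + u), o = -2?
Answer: 25/164 ≈ 0.15244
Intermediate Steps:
X(w, F) = F - 12*w (X(w, F) = F + (6*w)*(-2) = F - 12*w)
z(M, u) = (-212 + M)/(2*u) (z(M, u) = (M + (4 - 12*18))/(u + u) = (M + (4 - 216))/((2*u)) = (M - 212)*(1/(2*u)) = (-212 + M)*(1/(2*u)) = (-212 + M)/(2*u))
-z(137, 88 + 158) = -(-212 + 137)/(2*(88 + 158)) = -(-75)/(2*246) = -1*(-25/164) = 25/164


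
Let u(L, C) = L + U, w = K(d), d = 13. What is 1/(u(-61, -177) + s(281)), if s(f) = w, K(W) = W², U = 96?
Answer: 1/204 ≈ 0.0049020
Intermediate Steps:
w = 169 (w = 13² = 169)
s(f) = 169
u(L, C) = 96 + L (u(L, C) = L + 96 = 96 + L)
1/(u(-61, -177) + s(281)) = 1/((96 - 61) + 169) = 1/(35 + 169) = 1/204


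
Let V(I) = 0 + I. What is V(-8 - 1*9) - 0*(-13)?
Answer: -17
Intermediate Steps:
V(I) = I
V(-8 - 1*9) - 0*(-13) = (-8 - 1*9) - 0*(-13) = (-8 - 9) - 1*0 = -17 + 0 = -17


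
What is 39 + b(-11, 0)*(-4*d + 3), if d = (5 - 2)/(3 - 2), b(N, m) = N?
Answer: 138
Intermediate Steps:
d = 3 (d = 3/1 = 3*1 = 3)
39 + b(-11, 0)*(-4*d + 3) = 39 - 11*(-4*3 + 3) = 39 - 11*(-12 + 3) = 39 - 11*(-9) = 39 + 99 = 138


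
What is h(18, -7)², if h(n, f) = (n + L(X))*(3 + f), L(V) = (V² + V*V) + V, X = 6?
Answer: 147456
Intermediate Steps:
L(V) = V + 2*V² (L(V) = (V² + V²) + V = 2*V² + V = V + 2*V²)
h(n, f) = (3 + f)*(78 + n) (h(n, f) = (n + 6*(1 + 2*6))*(3 + f) = (n + 6*(1 + 12))*(3 + f) = (n + 6*13)*(3 + f) = (n + 78)*(3 + f) = (78 + n)*(3 + f) = (3 + f)*(78 + n))
h(18, -7)² = (234 + 3*18 + 78*(-7) - 7*18)² = (234 + 54 - 546 - 126)² = (-384)² = 147456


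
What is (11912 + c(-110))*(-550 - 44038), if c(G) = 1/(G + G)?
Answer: -29212262933/55 ≈ -5.3113e+8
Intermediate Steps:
c(G) = 1/(2*G)
(11912 + c(-110))*(-550 - 44038) = (11912 + (½)/(-110))*(-550 - 44038) = (11912 + (½)*(-1/110))*(-44588) = (11912 - 1/220)*(-44588) = (2620639/220)*(-44588) = -29212262933/55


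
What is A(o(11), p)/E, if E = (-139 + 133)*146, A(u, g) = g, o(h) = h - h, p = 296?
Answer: -74/219 ≈ -0.33790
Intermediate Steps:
o(h) = 0
E = -876 (E = -6*146 = -876)
A(o(11), p)/E = 296/(-876) = 296*(-1/876) = -74/219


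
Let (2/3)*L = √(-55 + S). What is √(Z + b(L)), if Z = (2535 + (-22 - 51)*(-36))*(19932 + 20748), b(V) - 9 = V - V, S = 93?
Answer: 3*√23336761 ≈ 14492.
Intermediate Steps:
L = 3*√38/2 (L = 3*√(-55 + 93)/2 = 3*√38/2 ≈ 9.2466)
b(V) = 9 (b(V) = 9 + (V - V) = 9 + 0 = 9)
Z = 210030840 (Z = (2535 - 73*(-36))*40680 = (2535 + 2628)*40680 = 5163*40680 = 210030840)
√(Z + b(L)) = √(210030840 + 9) = √210030849 = 3*√23336761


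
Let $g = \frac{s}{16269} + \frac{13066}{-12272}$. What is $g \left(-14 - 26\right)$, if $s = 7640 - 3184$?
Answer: $\frac{394716805}{12478323} \approx 31.632$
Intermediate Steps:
$s = 4456$ ($s = 7640 - 3184 = 4456$)
$g = - \frac{78943361}{99826584}$ ($g = \frac{4456}{16269} + \frac{13066}{-12272} = 4456 \cdot \frac{1}{16269} + 13066 \left(- \frac{1}{12272}\right) = \frac{4456}{16269} - \frac{6533}{6136} = - \frac{78943361}{99826584} \approx -0.7908$)
$g \left(-14 - 26\right) = - \frac{78943361 \left(-14 - 26\right)}{99826584} = \left(- \frac{78943361}{99826584}\right) \left(-40\right) = \frac{394716805}{12478323}$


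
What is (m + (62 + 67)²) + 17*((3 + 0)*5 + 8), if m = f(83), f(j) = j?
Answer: 17115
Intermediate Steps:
m = 83
(m + (62 + 67)²) + 17*((3 + 0)*5 + 8) = (83 + (62 + 67)²) + 17*((3 + 0)*5 + 8) = (83 + 129²) + 17*(3*5 + 8) = (83 + 16641) + 17*(15 + 8) = 16724 + 17*23 = 16724 + 391 = 17115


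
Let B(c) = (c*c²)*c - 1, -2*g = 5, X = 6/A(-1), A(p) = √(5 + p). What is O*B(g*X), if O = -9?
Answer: -455481/16 ≈ -28468.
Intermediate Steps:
X = 3 (X = 6/(√(5 - 1)) = 6/(√4) = 6/2 = 6*(½) = 3)
g = -5/2 (g = -½*5 = -5/2 ≈ -2.5000)
B(c) = -1 + c⁴ (B(c) = c³*c - 1 = c⁴ - 1 = -1 + c⁴)
O*B(g*X) = -9*(-1 + (-5/2*3)⁴) = -9*(-1 + (-15/2)⁴) = -9*(-1 + 50625/16) = -9*50609/16 = -455481/16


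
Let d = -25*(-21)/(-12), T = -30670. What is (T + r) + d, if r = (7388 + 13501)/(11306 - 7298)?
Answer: -41026607/1336 ≈ -30709.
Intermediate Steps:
r = 6963/1336 (r = 20889/4008 = 20889*(1/4008) = 6963/1336 ≈ 5.2118)
d = -175/4 (d = 525*(-1/12) = -175/4 ≈ -43.750)
(T + r) + d = (-30670 + 6963/1336) - 175/4 = -40968157/1336 - 175/4 = -41026607/1336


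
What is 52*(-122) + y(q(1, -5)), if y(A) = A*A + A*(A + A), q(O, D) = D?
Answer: -6269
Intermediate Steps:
y(A) = 3*A² (y(A) = A² + A*(2*A) = A² + 2*A² = 3*A²)
52*(-122) + y(q(1, -5)) = 52*(-122) + 3*(-5)² = -6344 + 3*25 = -6344 + 75 = -6269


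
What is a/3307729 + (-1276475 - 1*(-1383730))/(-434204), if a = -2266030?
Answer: -1338689764015/1436229162716 ≈ -0.93209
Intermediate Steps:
a/3307729 + (-1276475 - 1*(-1383730))/(-434204) = -2266030/3307729 + (-1276475 - 1*(-1383730))/(-434204) = -2266030*1/3307729 + (-1276475 + 1383730)*(-1/434204) = -2266030/3307729 + 107255*(-1/434204) = -2266030/3307729 - 107255/434204 = -1338689764015/1436229162716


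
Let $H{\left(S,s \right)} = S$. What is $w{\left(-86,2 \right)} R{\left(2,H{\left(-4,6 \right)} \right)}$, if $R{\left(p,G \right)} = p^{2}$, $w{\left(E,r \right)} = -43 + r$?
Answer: $-164$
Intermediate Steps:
$w{\left(-86,2 \right)} R{\left(2,H{\left(-4,6 \right)} \right)} = \left(-43 + 2\right) 2^{2} = \left(-41\right) 4 = -164$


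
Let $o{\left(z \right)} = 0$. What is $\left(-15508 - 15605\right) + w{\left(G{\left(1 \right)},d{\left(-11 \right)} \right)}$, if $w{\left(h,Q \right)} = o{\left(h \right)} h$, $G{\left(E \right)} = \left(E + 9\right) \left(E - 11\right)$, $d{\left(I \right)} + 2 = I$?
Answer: $-31113$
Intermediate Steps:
$d{\left(I \right)} = -2 + I$
$G{\left(E \right)} = \left(-11 + E\right) \left(9 + E\right)$ ($G{\left(E \right)} = \left(9 + E\right) \left(-11 + E\right) = \left(-11 + E\right) \left(9 + E\right)$)
$w{\left(h,Q \right)} = 0$ ($w{\left(h,Q \right)} = 0 h = 0$)
$\left(-15508 - 15605\right) + w{\left(G{\left(1 \right)},d{\left(-11 \right)} \right)} = \left(-15508 - 15605\right) + 0 = -31113 + 0 = -31113$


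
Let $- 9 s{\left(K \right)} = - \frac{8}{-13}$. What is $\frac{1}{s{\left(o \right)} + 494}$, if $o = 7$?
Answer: $\frac{117}{57790} \approx 0.0020246$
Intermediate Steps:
$s{\left(K \right)} = - \frac{8}{117}$ ($s{\left(K \right)} = - \frac{\left(-8\right) \frac{1}{-13}}{9} = - \frac{\left(-8\right) \left(- \frac{1}{13}\right)}{9} = \left(- \frac{1}{9}\right) \frac{8}{13} = - \frac{8}{117}$)
$\frac{1}{s{\left(o \right)} + 494} = \frac{1}{- \frac{8}{117} + 494} = \frac{1}{\frac{57790}{117}} = \frac{117}{57790}$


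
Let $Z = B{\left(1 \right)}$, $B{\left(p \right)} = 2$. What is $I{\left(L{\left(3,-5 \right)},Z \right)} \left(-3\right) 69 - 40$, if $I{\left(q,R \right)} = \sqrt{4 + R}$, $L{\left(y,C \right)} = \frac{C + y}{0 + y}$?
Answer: $-40 - 207 \sqrt{6} \approx -547.04$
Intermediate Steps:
$L{\left(y,C \right)} = \frac{C + y}{y}$
$Z = 2$
$I{\left(L{\left(3,-5 \right)},Z \right)} \left(-3\right) 69 - 40 = \sqrt{4 + 2} \left(-3\right) 69 - 40 = \sqrt{6} \left(-3\right) 69 - 40 = - 3 \sqrt{6} \cdot 69 - 40 = - 207 \sqrt{6} - 40 = -40 - 207 \sqrt{6}$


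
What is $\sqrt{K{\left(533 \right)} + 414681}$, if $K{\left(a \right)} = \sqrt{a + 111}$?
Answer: $\sqrt{414681 + 2 \sqrt{161}} \approx 643.98$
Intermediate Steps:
$K{\left(a \right)} = \sqrt{111 + a}$
$\sqrt{K{\left(533 \right)} + 414681} = \sqrt{\sqrt{111 + 533} + 414681} = \sqrt{\sqrt{644} + 414681} = \sqrt{2 \sqrt{161} + 414681} = \sqrt{414681 + 2 \sqrt{161}}$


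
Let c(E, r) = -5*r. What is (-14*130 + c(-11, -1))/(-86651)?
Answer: 1815/86651 ≈ 0.020946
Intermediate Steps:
(-14*130 + c(-11, -1))/(-86651) = (-14*130 - 5*(-1))/(-86651) = (-1820 + 5)*(-1/86651) = -1815*(-1/86651) = 1815/86651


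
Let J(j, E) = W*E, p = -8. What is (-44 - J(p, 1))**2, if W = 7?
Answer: 2601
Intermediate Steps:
J(j, E) = 7*E
(-44 - J(p, 1))**2 = (-44 - 7)**2 = (-51)**2 = 2601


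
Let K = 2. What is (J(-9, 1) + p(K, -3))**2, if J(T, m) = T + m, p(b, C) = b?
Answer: 36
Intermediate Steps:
(J(-9, 1) + p(K, -3))**2 = ((-9 + 1) + 2)**2 = (-8 + 2)**2 = (-6)**2 = 36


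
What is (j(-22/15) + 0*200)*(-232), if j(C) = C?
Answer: 5104/15 ≈ 340.27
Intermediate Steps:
(j(-22/15) + 0*200)*(-232) = (-22/15 + 0*200)*(-232) = (-22*1/15 + 0)*(-232) = (-22/15 + 0)*(-232) = -22/15*(-232) = 5104/15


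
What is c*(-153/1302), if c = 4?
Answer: -102/217 ≈ -0.47005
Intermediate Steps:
c*(-153/1302) = 4*(-153/1302) = 4*(-153*1/1302) = 4*(-51/434) = -102/217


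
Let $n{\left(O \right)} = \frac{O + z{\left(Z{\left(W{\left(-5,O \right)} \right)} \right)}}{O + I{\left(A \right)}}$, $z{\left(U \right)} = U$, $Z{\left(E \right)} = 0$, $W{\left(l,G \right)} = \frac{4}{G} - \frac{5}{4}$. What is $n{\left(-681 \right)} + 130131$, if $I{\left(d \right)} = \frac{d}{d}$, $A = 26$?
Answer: $\frac{88489761}{680} \approx 1.3013 \cdot 10^{5}$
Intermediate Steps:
$W{\left(l,G \right)} = - \frac{5}{4} + \frac{4}{G}$ ($W{\left(l,G \right)} = \frac{4}{G} - \frac{5}{4} = - \frac{5}{4} + \frac{4}{G}$)
$I{\left(d \right)} = 1$
$n{\left(O \right)} = \frac{O}{1 + O}$ ($n{\left(O \right)} = \frac{O + 0}{O + 1} = \frac{O}{1 + O}$)
$n{\left(-681 \right)} + 130131 = - \frac{681}{1 - 681} + 130131 = - \frac{681}{-680} + 130131 = \left(-681\right) \left(- \frac{1}{680}\right) + 130131 = \frac{681}{680} + 130131 = \frac{88489761}{680}$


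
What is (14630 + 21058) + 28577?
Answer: 64265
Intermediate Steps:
(14630 + 21058) + 28577 = 35688 + 28577 = 64265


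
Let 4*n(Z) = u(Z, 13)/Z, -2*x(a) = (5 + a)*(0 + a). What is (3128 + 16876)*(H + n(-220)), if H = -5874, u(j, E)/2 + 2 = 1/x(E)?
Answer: -100817921219/858 ≈ -1.1750e+8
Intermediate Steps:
x(a) = -a*(5 + a)/2 (x(a) = -(5 + a)*(0 + a)/2 = -(5 + a)*a/2 = -a*(5 + a)/2)
u(j, E) = -4 - 4/(E*(5 + E)) (u(j, E) = -4 + 2/((-E*(5 + E)/2)) = -4 + 2*(-2/(E*(5 + E))) = -4 - 4/(E*(5 + E)))
n(Z) = -235/(234*Z) (n(Z) = ((4*(-1 - 1*13*(5 + 13))/(13*(5 + 13)))/Z)/4 = ((4*(1/13)*(-1 - 1*13*18)/18)/Z)/4 = ((4*(1/13)*(1/18)*(-1 - 234))/Z)/4 = ((4*(1/13)*(1/18)*(-235))/Z)/4 = (-470/(117*Z))/4 = -235/(234*Z))
(3128 + 16876)*(H + n(-220)) = (3128 + 16876)*(-5874 - 235/234/(-220)) = 20004*(-5874 - 235/234*(-1/220)) = 20004*(-5874 + 47/10296) = 20004*(-60478657/10296) = -100817921219/858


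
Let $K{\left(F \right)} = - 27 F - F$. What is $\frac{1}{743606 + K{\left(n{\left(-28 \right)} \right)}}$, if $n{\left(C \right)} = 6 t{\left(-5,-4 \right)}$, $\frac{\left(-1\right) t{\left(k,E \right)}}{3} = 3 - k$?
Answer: $\frac{1}{747638} \approx 1.3375 \cdot 10^{-6}$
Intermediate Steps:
$t{\left(k,E \right)} = -9 + 3 k$ ($t{\left(k,E \right)} = - 3 \left(3 - k\right) = -9 + 3 k$)
$n{\left(C \right)} = -144$ ($n{\left(C \right)} = 6 \left(-9 + 3 \left(-5\right)\right) = 6 \left(-9 - 15\right) = 6 \left(-24\right) = -144$)
$K{\left(F \right)} = - 28 F$
$\frac{1}{743606 + K{\left(n{\left(-28 \right)} \right)}} = \frac{1}{743606 - -4032} = \frac{1}{743606 + 4032} = \frac{1}{747638}$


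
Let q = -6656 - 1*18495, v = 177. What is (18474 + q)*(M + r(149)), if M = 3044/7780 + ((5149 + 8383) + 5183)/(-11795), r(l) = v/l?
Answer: 34281914733/683649995 ≈ 50.145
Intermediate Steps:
q = -25151 (q = -6656 - 18495 = -25151)
r(l) = 177/l
M = -5484936/4588255 (M = 3044*(1/7780) + (13532 + 5183)*(-1/11795) = 761/1945 + 18715*(-1/11795) = 761/1945 - 3743/2359 = -5484936/4588255 ≈ -1.1954)
(18474 + q)*(M + r(149)) = (18474 - 25151)*(-5484936/4588255 + 177/149) = -6677*(-5484936/4588255 + 177*(1/149)) = -6677*(-5484936/4588255 + 177/149) = -6677*(-5134329/683649995) = 34281914733/683649995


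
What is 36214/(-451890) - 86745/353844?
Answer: -2889628037/8883253620 ≈ -0.32529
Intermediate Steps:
36214/(-451890) - 86745/353844 = 36214*(-1/451890) - 86745*1/353844 = -18107/225945 - 28915/117948 = -2889628037/8883253620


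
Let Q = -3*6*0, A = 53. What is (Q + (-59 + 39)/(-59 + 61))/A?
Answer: -10/53 ≈ -0.18868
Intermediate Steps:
Q = 0 (Q = -18*0 = 0)
(Q + (-59 + 39)/(-59 + 61))/A = (0 + (-59 + 39)/(-59 + 61))/53 = (0 - 20/2)/53 = (0 - 20*1/2)/53 = (0 - 10)/53 = (1/53)*(-10) = -10/53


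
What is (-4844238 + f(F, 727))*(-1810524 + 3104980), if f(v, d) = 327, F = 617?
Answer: -6270229657416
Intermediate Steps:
(-4844238 + f(F, 727))*(-1810524 + 3104980) = (-4844238 + 327)*(-1810524 + 3104980) = -4843911*1294456 = -6270229657416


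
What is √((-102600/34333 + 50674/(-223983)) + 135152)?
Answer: √2459892096193269985546/134912427 ≈ 367.63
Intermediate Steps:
√((-102600/34333 + 50674/(-223983)) + 135152) = √((-102600*1/34333 + 50674*(-1/223983)) + 135152) = √((-5400/1807 - 50674/223983) + 135152) = √(-1301076118/404737281 + 135152) = √(54699751925594/404737281) = √2459892096193269985546/134912427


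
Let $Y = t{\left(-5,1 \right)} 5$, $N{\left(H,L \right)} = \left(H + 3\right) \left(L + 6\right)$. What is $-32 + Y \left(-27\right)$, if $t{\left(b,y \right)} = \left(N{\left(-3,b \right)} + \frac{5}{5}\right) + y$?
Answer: $-302$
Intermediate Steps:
$N{\left(H,L \right)} = \left(3 + H\right) \left(6 + L\right)$
$t{\left(b,y \right)} = 1 + y$ ($t{\left(b,y \right)} = \left(\left(18 + 3 b + 6 \left(-3\right) - 3 b\right) + \frac{5}{5}\right) + y = \left(\left(18 + 3 b - 18 - 3 b\right) + 5 \cdot \frac{1}{5}\right) + y = \left(0 + 1\right) + y = 1 + y$)
$Y = 10$ ($Y = \left(1 + 1\right) 5 = 2 \cdot 5 = 10$)
$-32 + Y \left(-27\right) = -32 + 10 \left(-27\right) = -32 - 270 = -302$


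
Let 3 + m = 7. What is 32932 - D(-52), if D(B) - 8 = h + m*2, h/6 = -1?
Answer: 32922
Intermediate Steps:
h = -6 (h = 6*(-1) = -6)
m = 4 (m = -3 + 7 = 4)
D(B) = 10 (D(B) = 8 + (-6 + 4*2) = 8 + (-6 + 8) = 8 + 2 = 10)
32932 - D(-52) = 32932 - 1*10 = 32932 - 10 = 32922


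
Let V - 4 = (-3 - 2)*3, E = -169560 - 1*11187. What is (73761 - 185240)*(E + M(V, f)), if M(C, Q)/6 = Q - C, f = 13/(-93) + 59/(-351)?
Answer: 73056278530073/3627 ≈ 2.0142e+10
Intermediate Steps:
E = -180747 (E = -169560 - 11187 = -180747)
f = -3350/10881 (f = 13*(-1/93) + 59*(-1/351) = -13/93 - 59/351 = -3350/10881 ≈ -0.30788)
V = -11 (V = 4 + (-3 - 2)*3 = 4 - 5*3 = 4 - 15 = -11)
M(C, Q) = -6*C + 6*Q (M(C, Q) = 6*(Q - C) = -6*C + 6*Q)
(73761 - 185240)*(E + M(V, f)) = (73761 - 185240)*(-180747 + (-6*(-11) + 6*(-3350/10881))) = -111479*(-180747 + (66 - 6700/3627)) = -111479*(-180747 + 232682/3627) = -111479*(-655336687/3627) = 73056278530073/3627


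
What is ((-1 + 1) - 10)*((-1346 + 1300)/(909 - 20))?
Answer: 460/889 ≈ 0.51744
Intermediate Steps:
((-1 + 1) - 10)*((-1346 + 1300)/(909 - 20)) = (0 - 10)*(-46/889) = -(-460)/889 = -10*(-46/889) = 460/889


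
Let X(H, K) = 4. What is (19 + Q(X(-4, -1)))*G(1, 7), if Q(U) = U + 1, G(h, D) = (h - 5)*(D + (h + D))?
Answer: -1440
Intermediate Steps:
G(h, D) = (-5 + h)*(h + 2*D) (G(h, D) = (-5 + h)*(D + (D + h)) = (-5 + h)*(h + 2*D))
Q(U) = 1 + U
(19 + Q(X(-4, -1)))*G(1, 7) = (19 + (1 + 4))*(1² - 10*7 - 5*1 + 2*7*1) = (19 + 5)*(1 - 70 - 5 + 14) = 24*(-60) = -1440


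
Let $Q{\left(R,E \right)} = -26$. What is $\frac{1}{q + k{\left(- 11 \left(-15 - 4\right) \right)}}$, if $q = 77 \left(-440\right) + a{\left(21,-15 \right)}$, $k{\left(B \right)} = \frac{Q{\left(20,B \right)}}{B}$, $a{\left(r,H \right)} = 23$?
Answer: $- \frac{209}{7076139} \approx -2.9536 \cdot 10^{-5}$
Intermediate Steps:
$k{\left(B \right)} = - \frac{26}{B}$
$q = -33857$ ($q = 77 \left(-440\right) + 23 = -33880 + 23 = -33857$)
$\frac{1}{q + k{\left(- 11 \left(-15 - 4\right) \right)}} = \frac{1}{-33857 - \frac{26}{\left(-11\right) \left(-15 - 4\right)}} = \frac{1}{-33857 - \frac{26}{\left(-11\right) \left(-19\right)}} = \frac{1}{-33857 - \frac{26}{209}} = \frac{1}{- \frac{7076139}{209}} = - \frac{209}{7076139}$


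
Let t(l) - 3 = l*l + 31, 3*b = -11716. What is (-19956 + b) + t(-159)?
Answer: 4361/3 ≈ 1453.7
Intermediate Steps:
b = -11716/3 (b = (⅓)*(-11716) = -11716/3 ≈ -3905.3)
t(l) = 34 + l² (t(l) = 3 + (l*l + 31) = 3 + (l² + 31) = 3 + (31 + l²) = 34 + l²)
(-19956 + b) + t(-159) = (-19956 - 11716/3) + (34 + (-159)²) = -71584/3 + (34 + 25281) = -71584/3 + 25315 = 4361/3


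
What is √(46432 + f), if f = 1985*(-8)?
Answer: 2*√7638 ≈ 174.79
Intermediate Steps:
f = -15880
√(46432 + f) = √(46432 - 15880) = √30552 = 2*√7638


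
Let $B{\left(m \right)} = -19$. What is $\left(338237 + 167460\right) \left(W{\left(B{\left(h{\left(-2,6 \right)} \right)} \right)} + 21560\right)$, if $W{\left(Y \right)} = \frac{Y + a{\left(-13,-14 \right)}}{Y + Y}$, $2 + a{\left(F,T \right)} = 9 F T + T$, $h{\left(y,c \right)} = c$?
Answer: $\frac{413496805869}{38} \approx 1.0881 \cdot 10^{10}$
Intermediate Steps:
$a{\left(F,T \right)} = -2 + T + 9 F T$ ($a{\left(F,T \right)} = -2 + \left(9 F T + T\right) = -2 + \left(T + 9 F T\right) = -2 + T + 9 F T$)
$W{\left(Y \right)} = \frac{1622 + Y}{2 Y}$ ($W{\left(Y \right)} = \frac{Y - \left(16 - 1638\right)}{Y + Y} = \frac{Y - -1622}{2 Y} = \left(Y + 1622\right) \frac{1}{2 Y} = \left(1622 + Y\right) \frac{1}{2 Y} = \frac{1622 + Y}{2 Y}$)
$\left(338237 + 167460\right) \left(W{\left(B{\left(h{\left(-2,6 \right)} \right)} \right)} + 21560\right) = \left(338237 + 167460\right) \left(\frac{1622 - 19}{2 \left(-19\right)} + 21560\right) = 505697 \left(\frac{1}{2} \left(- \frac{1}{19}\right) 1603 + 21560\right) = 505697 \left(- \frac{1603}{38} + 21560\right) = 505697 \cdot \frac{817677}{38} = \frac{413496805869}{38}$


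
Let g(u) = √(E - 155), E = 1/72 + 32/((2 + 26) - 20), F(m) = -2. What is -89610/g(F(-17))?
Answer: 537660*I*√21742/10871 ≈ 7292.7*I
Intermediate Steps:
E = 289/72 (E = 1*(1/72) + 32/(28 - 20) = 1/72 + 32/8 = 1/72 + 32*(⅛) = 1/72 + 4 = 289/72 ≈ 4.0139)
g(u) = I*√21742/12 (g(u) = √(289/72 - 155) = √(-10871/72) = I*√21742/12)
-89610/g(F(-17)) = -89610*(-6*I*√21742/10871) = -(-537660)*I*√21742/10871 = 537660*I*√21742/10871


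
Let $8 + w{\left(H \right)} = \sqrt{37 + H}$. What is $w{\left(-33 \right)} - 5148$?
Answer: $-5154$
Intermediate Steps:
$w{\left(H \right)} = -8 + \sqrt{37 + H}$
$w{\left(-33 \right)} - 5148 = \left(-8 + \sqrt{37 - 33}\right) - 5148 = \left(-8 + \sqrt{4}\right) - 5148 = \left(-8 + 2\right) - 5148 = -6 - 5148 = -5154$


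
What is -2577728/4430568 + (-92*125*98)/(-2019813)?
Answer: -8886599536/372871618491 ≈ -0.023833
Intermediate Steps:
-2577728/4430568 + (-92*125*98)/(-2019813) = -2577728*1/4430568 - 11500*98*(-1/2019813) = -322216/553821 - 1127000*(-1/2019813) = -322216/553821 + 1127000/2019813 = -8886599536/372871618491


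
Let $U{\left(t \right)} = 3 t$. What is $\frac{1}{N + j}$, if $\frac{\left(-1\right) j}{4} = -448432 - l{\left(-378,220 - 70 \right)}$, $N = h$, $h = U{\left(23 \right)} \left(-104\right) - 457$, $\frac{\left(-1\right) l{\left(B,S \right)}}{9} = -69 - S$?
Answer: $\frac{1}{1793979} \approx 5.5742 \cdot 10^{-7}$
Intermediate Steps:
$l{\left(B,S \right)} = 621 + 9 S$ ($l{\left(B,S \right)} = - 9 \left(-69 - S\right) = 621 + 9 S$)
$h = -7633$ ($h = 3 \cdot 23 \left(-104\right) - 457 = 69 \left(-104\right) - 457 = -7176 - 457 = -7633$)
$N = -7633$
$j = 1801612$ ($j = - 4 \left(-448432 - \left(621 + 9 \left(220 - 70\right)\right)\right) = - 4 \left(-448432 - \left(621 + 9 \cdot 150\right)\right) = - 4 \left(-448432 - \left(621 + 1350\right)\right) = - 4 \left(-448432 - 1971\right) = \left(-4\right) \left(-450403\right) = 1801612$)
$\frac{1}{N + j} = \frac{1}{-7633 + 1801612} = \frac{1}{1793979}$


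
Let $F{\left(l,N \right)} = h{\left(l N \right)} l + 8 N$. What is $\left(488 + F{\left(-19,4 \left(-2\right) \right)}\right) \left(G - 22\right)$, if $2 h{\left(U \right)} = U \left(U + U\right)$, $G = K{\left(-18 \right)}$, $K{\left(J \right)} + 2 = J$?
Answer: $18419184$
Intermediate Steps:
$K{\left(J \right)} = -2 + J$
$G = -20$ ($G = -2 - 18 = -20$)
$h{\left(U \right)} = U^{2}$ ($h{\left(U \right)} = \frac{U \left(U + U\right)}{2} = \frac{U 2 U}{2} = \frac{2 U^{2}}{2} = U^{2}$)
$F{\left(l,N \right)} = 8 N + N^{2} l^{3}$ ($F{\left(l,N \right)} = \left(l N\right)^{2} l + 8 N = \left(N l\right)^{2} l + 8 N = N^{2} l^{2} l + 8 N = N^{2} l^{3} + 8 N = 8 N + N^{2} l^{3}$)
$\left(488 + F{\left(-19,4 \left(-2\right) \right)}\right) \left(G - 22\right) = \left(488 + 4 \left(-2\right) \left(8 + 4 \left(-2\right) \left(-19\right)^{3}\right)\right) \left(-20 - 22\right) = \left(488 - 8 \left(8 - -54872\right)\right) \left(-42\right) = \left(488 - 8 \left(8 + 54872\right)\right) \left(-42\right) = \left(488 - 439040\right) \left(-42\right) = \left(-438552\right) \left(-42\right) = 18419184$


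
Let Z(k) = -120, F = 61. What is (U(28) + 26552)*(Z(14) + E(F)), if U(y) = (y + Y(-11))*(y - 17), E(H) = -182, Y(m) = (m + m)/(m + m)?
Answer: -8115042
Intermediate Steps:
Y(m) = 1 (Y(m) = (2*m)/((2*m)) = (2*m)*(1/(2*m)) = 1)
U(y) = (1 + y)*(-17 + y) (U(y) = (y + 1)*(y - 17) = (1 + y)*(-17 + y))
(U(28) + 26552)*(Z(14) + E(F)) = ((-17 + 28² - 16*28) + 26552)*(-120 - 182) = ((-17 + 784 - 448) + 26552)*(-302) = (319 + 26552)*(-302) = 26871*(-302) = -8115042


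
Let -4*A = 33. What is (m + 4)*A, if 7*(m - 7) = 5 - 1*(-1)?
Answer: -2739/28 ≈ -97.821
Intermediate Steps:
m = 55/7 (m = 7 + (5 - 1*(-1))/7 = 7 + (5 + 1)/7 = 7 + (1/7)*6 = 7 + 6/7 = 55/7 ≈ 7.8571)
A = -33/4 (A = -1/4*33 = -33/4 ≈ -8.2500)
(m + 4)*A = (55/7 + 4)*(-33/4) = (83/7)*(-33/4) = -2739/28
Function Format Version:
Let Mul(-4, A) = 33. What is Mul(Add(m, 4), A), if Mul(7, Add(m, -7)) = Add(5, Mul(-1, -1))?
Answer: Rational(-2739, 28) ≈ -97.821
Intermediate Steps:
m = Rational(55, 7) (m = Add(7, Mul(Rational(1, 7), Add(5, Mul(-1, -1)))) = Add(7, Mul(Rational(1, 7), Add(5, 1))) = Add(7, Mul(Rational(1, 7), 6)) = Add(7, Rational(6, 7)) = Rational(55, 7) ≈ 7.8571)
A = Rational(-33, 4) (A = Mul(Rational(-1, 4), 33) = Rational(-33, 4) ≈ -8.2500)
Mul(Add(m, 4), A) = Mul(Add(Rational(55, 7), 4), Rational(-33, 4)) = Mul(Rational(83, 7), Rational(-33, 4)) = Rational(-2739, 28)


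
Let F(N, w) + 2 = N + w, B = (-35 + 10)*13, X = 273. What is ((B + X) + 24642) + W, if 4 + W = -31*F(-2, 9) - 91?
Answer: 24340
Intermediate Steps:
B = -325 (B = -25*13 = -325)
F(N, w) = -2 + N + w (F(N, w) = -2 + (N + w) = -2 + N + w)
W = -250 (W = -4 + (-31*(-2 - 2 + 9) - 91) = -4 + (-31*5 - 91) = -4 + (-155 - 91) = -4 - 246 = -250)
((B + X) + 24642) + W = ((-325 + 273) + 24642) - 250 = (-52 + 24642) - 250 = 24590 - 250 = 24340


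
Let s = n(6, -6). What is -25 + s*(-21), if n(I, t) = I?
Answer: -151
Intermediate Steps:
s = 6
-25 + s*(-21) = -25 + 6*(-21) = -25 - 126 = -151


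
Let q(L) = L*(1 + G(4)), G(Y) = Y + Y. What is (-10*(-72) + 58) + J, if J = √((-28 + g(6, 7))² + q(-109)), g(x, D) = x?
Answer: 778 + I*√497 ≈ 778.0 + 22.293*I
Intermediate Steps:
G(Y) = 2*Y
q(L) = 9*L (q(L) = L*(1 + 2*4) = L*(1 + 8) = L*9 = 9*L)
J = I*√497 (J = √((-28 + 6)² + 9*(-109)) = √((-22)² - 981) = √(484 - 981) = √(-497) = I*√497 ≈ 22.293*I)
(-10*(-72) + 58) + J = (-10*(-72) + 58) + I*√497 = (720 + 58) + I*√497 = 778 + I*√497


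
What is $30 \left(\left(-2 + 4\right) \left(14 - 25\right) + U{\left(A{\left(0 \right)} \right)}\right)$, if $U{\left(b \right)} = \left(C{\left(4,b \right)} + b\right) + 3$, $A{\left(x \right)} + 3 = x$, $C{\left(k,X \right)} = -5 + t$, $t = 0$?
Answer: $-810$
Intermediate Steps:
$C{\left(k,X \right)} = -5$ ($C{\left(k,X \right)} = -5 + 0 = -5$)
$A{\left(x \right)} = -3 + x$
$U{\left(b \right)} = -2 + b$ ($U{\left(b \right)} = \left(-5 + b\right) + 3 = -2 + b$)
$30 \left(\left(-2 + 4\right) \left(14 - 25\right) + U{\left(A{\left(0 \right)} \right)}\right) = 30 \left(\left(-2 + 4\right) \left(14 - 25\right) + \left(-2 + \left(-3 + 0\right)\right)\right) = 30 \left(2 \left(-11\right) - 5\right) = 30 \left(-22 - 5\right) = 30 \left(-27\right) = -810$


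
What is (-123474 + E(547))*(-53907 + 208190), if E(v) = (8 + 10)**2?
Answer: -18999951450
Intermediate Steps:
E(v) = 324 (E(v) = 18**2 = 324)
(-123474 + E(547))*(-53907 + 208190) = (-123474 + 324)*(-53907 + 208190) = -123150*154283 = -18999951450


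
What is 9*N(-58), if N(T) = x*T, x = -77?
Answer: 40194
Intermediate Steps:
N(T) = -77*T
9*N(-58) = 9*(-77*(-58)) = 9*4466 = 40194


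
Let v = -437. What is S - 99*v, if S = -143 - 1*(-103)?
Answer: 43223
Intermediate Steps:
S = -40 (S = -143 + 103 = -40)
S - 99*v = -40 - 99*(-437) = -40 + 43263 = 43223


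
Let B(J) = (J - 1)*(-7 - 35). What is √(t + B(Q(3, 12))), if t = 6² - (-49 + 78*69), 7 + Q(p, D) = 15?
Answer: I*√5591 ≈ 74.773*I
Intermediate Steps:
Q(p, D) = 8 (Q(p, D) = -7 + 15 = 8)
B(J) = 42 - 42*J (B(J) = (-1 + J)*(-42) = 42 - 42*J)
t = -5297 (t = 36 - (-49 + 5382) = 36 - 1*5333 = 36 - 5333 = -5297)
√(t + B(Q(3, 12))) = √(-5297 + (42 - 42*8)) = √(-5297 + (42 - 336)) = √(-5297 - 294) = √(-5591) = I*√5591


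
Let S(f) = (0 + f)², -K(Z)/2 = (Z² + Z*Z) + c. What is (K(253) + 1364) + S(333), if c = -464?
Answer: -142855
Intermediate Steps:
K(Z) = 928 - 4*Z² (K(Z) = -2*((Z² + Z*Z) - 464) = -2*((Z² + Z²) - 464) = -2*(2*Z² - 464) = -2*(-464 + 2*Z²) = 928 - 4*Z²)
S(f) = f²
(K(253) + 1364) + S(333) = ((928 - 4*253²) + 1364) + 333² = ((928 - 4*64009) + 1364) + 110889 = ((928 - 256036) + 1364) + 110889 = (-255108 + 1364) + 110889 = -253744 + 110889 = -142855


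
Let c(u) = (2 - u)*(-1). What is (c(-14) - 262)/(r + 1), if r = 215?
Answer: -139/108 ≈ -1.2870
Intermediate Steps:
c(u) = -2 + u
(c(-14) - 262)/(r + 1) = ((-2 - 14) - 262)/(215 + 1) = (-16 - 262)/216 = -278*1/216 = -139/108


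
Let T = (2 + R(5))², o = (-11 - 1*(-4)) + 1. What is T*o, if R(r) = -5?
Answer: -54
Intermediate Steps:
o = -6 (o = (-11 + 4) + 1 = -7 + 1 = -6)
T = 9 (T = (2 - 5)² = (-3)² = 9)
T*o = 9*(-6) = -54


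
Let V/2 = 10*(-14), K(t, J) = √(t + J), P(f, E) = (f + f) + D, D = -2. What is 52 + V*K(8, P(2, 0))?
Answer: 52 - 280*√10 ≈ -833.44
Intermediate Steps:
P(f, E) = -2 + 2*f (P(f, E) = (f + f) - 2 = 2*f - 2 = -2 + 2*f)
K(t, J) = √(J + t)
V = -280 (V = 2*(10*(-14)) = 2*(-140) = -280)
52 + V*K(8, P(2, 0)) = 52 - 280*√((-2 + 2*2) + 8) = 52 - 280*√((-2 + 4) + 8) = 52 - 280*√(2 + 8) = 52 - 280*√10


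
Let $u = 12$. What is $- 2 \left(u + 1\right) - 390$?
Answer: $-416$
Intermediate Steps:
$- 2 \left(u + 1\right) - 390 = - 2 \left(12 + 1\right) - 390 = \left(-2\right) 13 - 390 = -26 - 390 = -416$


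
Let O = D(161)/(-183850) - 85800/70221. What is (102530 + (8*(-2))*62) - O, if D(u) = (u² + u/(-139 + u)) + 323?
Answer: 9613167549121503/94674292900 ≈ 1.0154e+5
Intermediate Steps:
D(u) = 323 + u² + u/(-139 + u) (D(u) = (u² + u/(-139 + u)) + 323 = 323 + u² + u/(-139 + u))
O = -129196641303/94674292900 (O = ((-44897 + 161³ - 139*161² + 324*161)/(-139 + 161))/(-183850) - 85800/70221 = ((-44897 + 4173281 - 139*25921 + 52164)/22)*(-1/183850) - 85800*1/70221 = ((-44897 + 4173281 - 3603019 + 52164)/22)*(-1/183850) - 28600/23407 = ((1/22)*577529)*(-1/183850) - 28600/23407 = (577529/22)*(-1/183850) - 28600/23407 = -577529/4044700 - 28600/23407 = -129196641303/94674292900 ≈ -1.3646)
(102530 + (8*(-2))*62) - O = (102530 + (8*(-2))*62) - 1*(-129196641303/94674292900) = (102530 - 16*62) + 129196641303/94674292900 = (102530 - 992) + 129196641303/94674292900 = 101538 + 129196641303/94674292900 = 9613167549121503/94674292900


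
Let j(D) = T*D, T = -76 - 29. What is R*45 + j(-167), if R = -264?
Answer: 5655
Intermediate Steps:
T = -105
j(D) = -105*D
R*45 + j(-167) = -264*45 - 105*(-167) = -11880 + 17535 = 5655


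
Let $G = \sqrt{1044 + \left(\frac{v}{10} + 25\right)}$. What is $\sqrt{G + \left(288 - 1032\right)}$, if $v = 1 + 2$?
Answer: $\frac{\sqrt{-74400 + 170 \sqrt{370}}}{10} \approx 26.67 i$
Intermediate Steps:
$v = 3$
$G = \frac{17 \sqrt{370}}{10}$ ($G = \sqrt{1044 + \left(\frac{3}{10} + 25\right)} = \sqrt{1044 + \frac{253}{10}} = \sqrt{\frac{10693}{10}} = \frac{17 \sqrt{370}}{10} \approx 32.7$)
$\sqrt{G + \left(288 - 1032\right)} = \sqrt{\frac{17 \sqrt{370}}{10} + \left(288 - 1032\right)} = \sqrt{\frac{17 \sqrt{370}}{10} - 744} = \sqrt{-744 + \frac{17 \sqrt{370}}{10}}$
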